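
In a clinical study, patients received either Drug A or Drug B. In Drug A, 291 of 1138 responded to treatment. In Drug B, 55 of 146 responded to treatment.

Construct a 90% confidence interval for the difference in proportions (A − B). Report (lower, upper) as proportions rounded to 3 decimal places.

First, p̂₁ = 291/1138 = 0.2557; p̂₂ = 55/146 = 0.3767.
The two standard errors are √(0.2557×0.7443/1138) = 0.01293 and √(0.3767×0.6233/146) = 0.04010.
Because the samples are independent, SE_diff = √(0.01293² + 0.04010²) = 0.04213.
Using z* = 1.645 for 90%, ME = 1.645 × 0.04213 = 0.06930.
p̂₁ − p̂₂ = -0.1210; interval -0.1210 ± 0.06930 gives (-0.190, -0.052).

(-0.190, -0.052)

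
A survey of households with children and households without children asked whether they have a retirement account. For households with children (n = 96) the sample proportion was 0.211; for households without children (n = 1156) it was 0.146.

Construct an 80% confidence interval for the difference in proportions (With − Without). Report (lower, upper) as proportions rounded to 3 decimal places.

Each SE is √(p̂(1−p̂)/n): √(0.2110·0.7890/96) = 0.04164 and √(0.1460·0.8540/1156) = 0.01039.
SE(p̂₁ − p̂₂) = √(SE₁² + SE₂²) = √(0.0017338896 + 0.0001079521) = 0.04292, since the two samples are independent.
At 80% confidence z* = 1.282; margin = 1.282 × 0.04292 = 0.05502.
The difference is 0.2110 − 0.1460 = 0.0650, so the interval is 0.0650 ± 0.05502 = (0.010, 0.120).

(0.010, 0.120)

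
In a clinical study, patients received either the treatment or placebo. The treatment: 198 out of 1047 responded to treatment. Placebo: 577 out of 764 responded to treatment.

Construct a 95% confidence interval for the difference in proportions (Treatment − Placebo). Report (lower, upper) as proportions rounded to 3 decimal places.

(-0.605, -0.527)

p̂₁ = 198/1047 = 0.1891 and p̂₂ = 577/764 = 0.7552.
SE₁ = √(p̂₁(1−p̂₁)/n₁) = √(0.1891·0.8109/1047) = 0.01210; SE₂ = √(0.7552·0.2448/764) = 0.01556.
Independent samples: SE of the difference = √(SE₁² + SE₂²) = √(0.00014641 + 0.0002421136) = 0.01971.
z* for 95% confidence is 1.960, so the margin of error is 1.960 × 0.01971 = 0.03863.
Point estimate p̂₁ − p̂₂ = 0.1891 − 0.7552 = -0.5661.
-0.5661 ± 0.03863 → (-0.605, -0.527).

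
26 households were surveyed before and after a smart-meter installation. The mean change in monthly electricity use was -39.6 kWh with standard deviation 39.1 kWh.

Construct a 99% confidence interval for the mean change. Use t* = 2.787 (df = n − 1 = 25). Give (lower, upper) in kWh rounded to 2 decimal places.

Paired design: SE = s_d/√n = 39.1/√26 = 7.6681.
t* = 2.787; margin of error = 2.787 × 7.6681 = 21.3710.
-39.6 ± 21.3710 → (-60.97, -18.23).

(-60.97, -18.23)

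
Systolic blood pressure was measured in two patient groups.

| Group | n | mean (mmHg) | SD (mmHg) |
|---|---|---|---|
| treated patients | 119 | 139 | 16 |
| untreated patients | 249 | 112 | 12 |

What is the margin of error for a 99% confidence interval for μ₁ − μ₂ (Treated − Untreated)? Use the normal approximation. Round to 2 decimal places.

4.26

SE₁ = s₁/√n₁ = 16/√119 = 1.4667; SE₂ = 12/√249 = 0.7605.
Independent samples, unequal variances: SE_diff = √(SE₁² + SE₂²) = √(2.15120889 + 0.57836025) = 1.6521.
z* = 2.576, so margin of error = 2.576 × 1.6521 = 4.2558.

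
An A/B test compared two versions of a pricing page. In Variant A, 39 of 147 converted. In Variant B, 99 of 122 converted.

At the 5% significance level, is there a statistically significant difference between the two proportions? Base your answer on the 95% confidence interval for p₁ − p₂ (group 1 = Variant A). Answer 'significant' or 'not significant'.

p̂₁ = 39/147 = 0.2653 and p̂₂ = 99/122 = 0.8115.
SE₁ = √(p̂₁(1−p̂₁)/n₁) = √(0.2653·0.7347/147) = 0.03641; SE₂ = √(0.8115·0.1885/122) = 0.03541.
Independent samples: SE of the difference = √(SE₁² + SE₂²) = √(0.0013256881 + 0.0012538681) = 0.05079.
z* for 95% confidence is 1.960, so the margin of error is 1.960 × 0.05079 = 0.09955.
Point estimate p̂₁ − p̂₂ = 0.2653 − 0.8115 = -0.5462.
-0.5462 ± 0.09955 → (-0.64575, -0.44665).
The interval (-0.64575, -0.44665) does not contain 0, so the difference is significant.

significant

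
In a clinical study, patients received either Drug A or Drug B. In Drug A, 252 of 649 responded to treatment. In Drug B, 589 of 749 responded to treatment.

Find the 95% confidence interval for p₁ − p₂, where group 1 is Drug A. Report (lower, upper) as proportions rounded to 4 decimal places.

p̂₁ = 252/649 = 0.3883 and p̂₂ = 589/749 = 0.7864.
SE₁ = √(p̂₁(1−p̂₁)/n₁) = √(0.3883·0.6117/649) = 0.01913; SE₂ = √(0.7864·0.2136/749) = 0.01498.
Independent samples: SE of the difference = √(SE₁² + SE₂²) = √(0.0003659569 + 0.0002244004) = 0.02430.
z* for 95% confidence is 1.960, so the margin of error is 1.960 × 0.02430 = 0.04763.
Point estimate p̂₁ − p̂₂ = 0.3883 − 0.7864 = -0.3981.
-0.3981 ± 0.04763 → (-0.4457, -0.3505).

(-0.4457, -0.3505)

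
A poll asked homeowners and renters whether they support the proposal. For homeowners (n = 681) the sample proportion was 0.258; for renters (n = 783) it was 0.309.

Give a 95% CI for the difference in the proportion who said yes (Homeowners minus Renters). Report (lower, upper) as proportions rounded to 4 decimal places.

(-0.0971, -0.0049)

Each SE is √(p̂(1−p̂)/n): √(0.2580·0.7420/681) = 0.01677 and √(0.3090·0.6910/783) = 0.01651.
SE(p̂₁ − p̂₂) = √(SE₁² + SE₂²) = √(0.0002812329 + 0.0002725801) = 0.02353, since the two samples are independent.
At 95% confidence z* = 1.960; margin = 1.960 × 0.02353 = 0.04612.
The difference is 0.2580 − 0.3090 = -0.0510, so the interval is -0.0510 ± 0.04612 = (-0.0971, -0.0049).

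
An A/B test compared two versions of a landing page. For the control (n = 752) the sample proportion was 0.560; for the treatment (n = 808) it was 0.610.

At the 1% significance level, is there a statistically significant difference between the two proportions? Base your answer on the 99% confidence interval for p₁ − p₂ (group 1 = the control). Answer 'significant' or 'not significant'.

Each SE is √(p̂(1−p̂)/n): √(0.5600·0.4400/752) = 0.01810 and √(0.6100·0.3900/808) = 0.01716.
SE(p̂₁ − p̂₂) = √(SE₁² + SE₂²) = √(0.00032761 + 0.0002944656) = 0.02494, since the two samples are independent.
At 99% confidence z* = 2.576; margin = 2.576 × 0.02494 = 0.06425.
The difference is 0.5600 − 0.6100 = -0.0500, so the interval is -0.0500 ± 0.06425 = (-0.11425, 0.01425).
The interval (-0.11425, 0.01425) contains 0, so the difference is not significant.

not significant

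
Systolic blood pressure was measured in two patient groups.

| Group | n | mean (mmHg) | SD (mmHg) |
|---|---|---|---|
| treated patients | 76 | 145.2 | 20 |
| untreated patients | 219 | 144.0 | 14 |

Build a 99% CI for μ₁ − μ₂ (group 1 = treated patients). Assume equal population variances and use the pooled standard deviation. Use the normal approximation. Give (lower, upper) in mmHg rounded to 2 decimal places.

(-4.20, 6.60)

s_p = √[((n₁−1)s₁² + (n₂−1)s₂²)/(n₁+n₂−2)] = √[(75·20² + 218·14²)/293] = 15.7549.
SE = 15.7549·√(1/76 + 1/219) = 2.0975.
With z* = 2.576, margin = 2.576 × 2.0975 = 5.4032.
x̄₁ − x̄₂ = 145.2 − 144.0 = 1.2000; interval 1.2000 ± 5.4032 = (-4.20, 6.60).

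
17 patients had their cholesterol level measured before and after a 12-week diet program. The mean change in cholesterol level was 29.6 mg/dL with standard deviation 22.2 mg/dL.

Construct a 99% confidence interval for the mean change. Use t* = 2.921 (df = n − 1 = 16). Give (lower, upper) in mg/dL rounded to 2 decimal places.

Paired design: SE = s_d/√n = 22.2/√17 = 5.3843.
t* = 2.921; margin of error = 2.921 × 5.3843 = 15.7275.
29.6 ± 15.7275 → (13.87, 45.33).

(13.87, 45.33)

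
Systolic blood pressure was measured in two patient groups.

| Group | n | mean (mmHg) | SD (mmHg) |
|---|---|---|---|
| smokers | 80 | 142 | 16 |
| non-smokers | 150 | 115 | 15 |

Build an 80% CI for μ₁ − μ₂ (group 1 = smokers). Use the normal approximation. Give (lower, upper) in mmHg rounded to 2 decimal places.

(24.22, 29.78)

SE₁ = s₁/√n₁ = 16/√80 = 1.7889; SE₂ = 15/√150 = 1.2247.
Independent samples, unequal variances: SE_diff = √(SE₁² + SE₂²) = √(3.20016321 + 1.49989009) = 2.1680.
z* = 1.282, so margin of error = 1.282 × 2.1680 = 2.7794.
Difference in means = 142 − 115 = 27.0000.
27.0000 ± 2.7794 → (24.22, 29.78).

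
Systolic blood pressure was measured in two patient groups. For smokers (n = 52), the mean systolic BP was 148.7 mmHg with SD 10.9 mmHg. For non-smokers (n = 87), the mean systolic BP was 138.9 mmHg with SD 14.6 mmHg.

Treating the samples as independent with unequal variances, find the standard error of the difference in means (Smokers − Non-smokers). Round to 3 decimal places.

Per-group SEs: s₁/√n₁ = 10.9/√52 = 1.5116, s₂/√n₂ = 14.6/√87 = 1.5653.
Unpooled SE of the difference: √(2.28493456 + 2.45016409) = 2.1760.

2.176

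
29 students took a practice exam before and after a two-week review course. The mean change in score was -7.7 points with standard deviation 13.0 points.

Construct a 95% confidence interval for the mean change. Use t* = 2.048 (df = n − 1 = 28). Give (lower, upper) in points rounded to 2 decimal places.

(-12.64, -2.76)

This is a matched-pairs design, so SE = s_d/√n = 13.0/√29 = 2.4140.
Margin = 2.048 × 2.4140 = 4.9439; the interval is -7.7 ± 4.9439 = (-12.64, -2.76).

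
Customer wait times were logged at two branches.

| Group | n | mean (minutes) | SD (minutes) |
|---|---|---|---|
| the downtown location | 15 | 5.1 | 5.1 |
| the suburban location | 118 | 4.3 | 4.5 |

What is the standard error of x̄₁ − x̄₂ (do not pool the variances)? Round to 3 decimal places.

Per-group SEs: s₁/√n₁ = 5.1/√15 = 1.3168, s₂/√n₂ = 4.5/√118 = 0.4143.
Unpooled SE of the difference: √(1.73396224 + 0.17164449) = 1.3804.

1.380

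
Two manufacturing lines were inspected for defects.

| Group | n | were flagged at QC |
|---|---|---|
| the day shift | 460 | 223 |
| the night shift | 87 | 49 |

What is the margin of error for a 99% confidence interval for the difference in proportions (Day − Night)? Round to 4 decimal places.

0.1496

Sample proportions: 223/460 = 0.4848, 49/87 = 0.5632.
Each SE is √(p̂(1−p̂)/n): √(0.4848·0.5152/460) = 0.02330 and √(0.5632·0.4368/87) = 0.05318.
SE(p̂₁ − p̂₂) = √(SE₁² + SE₂²) = √(0.00054289 + 0.0028281124) = 0.05806, since the two samples are independent.
At 99% confidence z* = 2.576; margin = 2.576 × 0.05806 = 0.14956.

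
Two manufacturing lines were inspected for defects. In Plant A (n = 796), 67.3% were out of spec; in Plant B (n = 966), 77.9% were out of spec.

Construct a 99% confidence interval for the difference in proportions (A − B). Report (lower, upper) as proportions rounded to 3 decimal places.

(-0.161, -0.051)

The two standard errors are √(0.6730×0.3270/796) = 0.01663 and √(0.7790×0.2210/966) = 0.01335.
Because the samples are independent, SE_diff = √(0.01663² + 0.01335²) = 0.02133.
Using z* = 2.576 for 99%, ME = 2.576 × 0.02133 = 0.05495.
p̂₁ − p̂₂ = -0.1060; interval -0.1060 ± 0.05495 gives (-0.161, -0.051).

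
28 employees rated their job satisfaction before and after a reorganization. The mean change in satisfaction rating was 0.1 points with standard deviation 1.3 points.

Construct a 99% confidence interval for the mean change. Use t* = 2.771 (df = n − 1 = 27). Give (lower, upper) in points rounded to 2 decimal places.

This is a matched-pairs design, so SE = s_d/√n = 1.3/√28 = 0.2457.
Margin = 2.771 × 0.2457 = 0.6808; the interval is 0.1 ± 0.6808 = (-0.58, 0.78).

(-0.58, 0.78)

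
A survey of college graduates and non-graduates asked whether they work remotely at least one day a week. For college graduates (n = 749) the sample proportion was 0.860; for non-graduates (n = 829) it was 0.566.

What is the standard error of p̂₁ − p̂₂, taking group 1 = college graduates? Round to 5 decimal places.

SE₁ = √(p̂₁(1−p̂₁)/n₁) = √(0.8600·0.1400/749) = 0.01268; SE₂ = √(0.5660·0.4340/829) = 0.01721.
Independent samples: SE of the difference = √(SE₁² + SE₂²) = √(0.0001607824 + 0.0002961841) = 0.02138.

0.02138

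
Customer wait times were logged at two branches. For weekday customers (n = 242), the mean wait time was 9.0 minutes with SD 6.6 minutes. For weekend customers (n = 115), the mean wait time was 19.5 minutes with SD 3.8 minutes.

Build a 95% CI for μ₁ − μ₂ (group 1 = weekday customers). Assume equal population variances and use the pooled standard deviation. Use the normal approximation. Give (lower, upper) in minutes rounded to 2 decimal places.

s_p = √[((n₁−1)s₁² + (n₂−1)s₂²)/(n₁+n₂−2)] = √[(241·6.6² + 114·3.8²)/355] = 5.8488.
SE = 5.8488·√(1/242 + 1/115) = 0.6624.
With z* = 1.960, margin = 1.960 × 0.6624 = 1.2983.
x̄₁ − x̄₂ = 9.0 − 19.5 = -10.5000; interval -10.5000 ± 1.2983 = (-11.80, -9.20).

(-11.80, -9.20)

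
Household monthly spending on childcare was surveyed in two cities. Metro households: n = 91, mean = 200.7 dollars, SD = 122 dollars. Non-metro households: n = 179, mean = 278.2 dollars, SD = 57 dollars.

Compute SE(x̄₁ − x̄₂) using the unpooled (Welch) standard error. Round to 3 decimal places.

Standard errors of each mean: 122/√91 = 12.7891 and 57/√179 = 4.2604.
SE(x̄₁ − x̄₂) = √(12.7891² + 4.2604²) = 13.4801 for independent samples with unequal variances.

13.480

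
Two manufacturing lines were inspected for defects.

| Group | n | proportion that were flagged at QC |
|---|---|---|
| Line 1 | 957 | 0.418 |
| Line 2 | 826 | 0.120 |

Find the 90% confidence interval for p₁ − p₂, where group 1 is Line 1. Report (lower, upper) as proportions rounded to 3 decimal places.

(0.266, 0.330)

SE₁ = √(p̂₁(1−p̂₁)/n₁) = √(0.4180·0.5820/957) = 0.01594; SE₂ = √(0.1200·0.8800/826) = 0.01131.
Independent samples: SE of the difference = √(SE₁² + SE₂²) = √(0.0002540836 + 0.0001279161) = 0.01954.
z* for 90% confidence is 1.645, so the margin of error is 1.645 × 0.01954 = 0.03214.
Point estimate p̂₁ − p̂₂ = 0.4180 − 0.1200 = 0.2980.
0.2980 ± 0.03214 → (0.266, 0.330).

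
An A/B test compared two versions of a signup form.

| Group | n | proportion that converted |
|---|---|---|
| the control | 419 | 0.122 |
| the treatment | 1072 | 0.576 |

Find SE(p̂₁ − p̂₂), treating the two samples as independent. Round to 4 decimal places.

SE₁ = √(p̂₁(1−p̂₁)/n₁) = √(0.1220·0.8780/419) = 0.01599; SE₂ = √(0.5760·0.4240/1072) = 0.01509.
Independent samples: SE of the difference = √(SE₁² + SE₂²) = √(0.0002556801 + 0.0002277081) = 0.02199.

0.0220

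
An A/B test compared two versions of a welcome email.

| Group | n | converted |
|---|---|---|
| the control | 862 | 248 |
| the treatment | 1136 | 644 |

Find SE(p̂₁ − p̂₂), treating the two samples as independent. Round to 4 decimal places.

First, p̂₁ = 248/862 = 0.2877; p̂₂ = 644/1136 = 0.5669.
The two standard errors are √(0.2877×0.7123/862) = 0.01542 and √(0.5669×0.4331/1136) = 0.01470.
Because the samples are independent, SE_diff = √(0.01542² + 0.01470²) = 0.02130.

0.0213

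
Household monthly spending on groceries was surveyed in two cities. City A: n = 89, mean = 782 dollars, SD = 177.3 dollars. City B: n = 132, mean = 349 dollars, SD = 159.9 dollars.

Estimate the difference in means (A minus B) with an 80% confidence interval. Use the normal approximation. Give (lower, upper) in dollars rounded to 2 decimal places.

SE₁ = s₁/√n₁ = 177.3/√89 = 18.7938; SE₂ = 159.9/√132 = 13.9175.
Independent samples, unequal variances: SE_diff = √(SE₁² + SE₂²) = √(353.20691844 + 193.69680625) = 23.3860.
z* = 1.282, so margin of error = 1.282 × 23.3860 = 29.9809.
Difference in means = 782 − 349 = 433.0000.
433.0000 ± 29.9809 → (403.02, 462.98).

(403.02, 462.98)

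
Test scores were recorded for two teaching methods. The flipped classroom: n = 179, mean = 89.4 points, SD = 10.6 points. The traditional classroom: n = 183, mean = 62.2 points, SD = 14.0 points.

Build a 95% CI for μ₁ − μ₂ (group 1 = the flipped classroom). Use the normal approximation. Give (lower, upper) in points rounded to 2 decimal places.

(24.65, 29.75)

Per-group SEs: s₁/√n₁ = 10.6/√179 = 0.7923, s₂/√n₂ = 14.0/√183 = 1.0349.
Unpooled SE of the difference: √(0.62773929 + 1.07101801) = 1.3034.
Margin of error = z* · SE = 1.960 × 1.3034 = 2.5547.
x̄₁ − x̄₂ = 89.4 − 62.2 = 27.2000.
CI: 27.2000 ± 2.5547 = (24.65, 29.75).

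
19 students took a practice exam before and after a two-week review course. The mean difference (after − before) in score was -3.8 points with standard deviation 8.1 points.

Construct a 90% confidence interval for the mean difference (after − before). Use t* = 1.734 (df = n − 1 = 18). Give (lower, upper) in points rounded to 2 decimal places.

(-7.02, -0.58)

This is a matched-pairs design, so SE = s_d/√n = 8.1/√19 = 1.8583.
Margin = 1.734 × 1.8583 = 3.2223; the interval is -3.8 ± 3.2223 = (-7.02, -0.58).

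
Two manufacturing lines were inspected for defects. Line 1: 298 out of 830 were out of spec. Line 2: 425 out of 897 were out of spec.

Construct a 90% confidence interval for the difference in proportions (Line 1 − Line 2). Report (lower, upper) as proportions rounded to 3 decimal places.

(-0.154, -0.076)

Sample proportions: 298/830 = 0.3590, 425/897 = 0.4738.
Each SE is √(p̂(1−p̂)/n): √(0.3590·0.6410/830) = 0.01665 and √(0.4738·0.5262/897) = 0.01667.
SE(p̂₁ − p̂₂) = √(SE₁² + SE₂²) = √(0.0002772225 + 0.0002778889) = 0.02356, since the two samples are independent.
At 90% confidence z* = 1.645; margin = 1.645 × 0.02356 = 0.03876.
The difference is 0.3590 − 0.4738 = -0.1148, so the interval is -0.1148 ± 0.03876 = (-0.154, -0.076).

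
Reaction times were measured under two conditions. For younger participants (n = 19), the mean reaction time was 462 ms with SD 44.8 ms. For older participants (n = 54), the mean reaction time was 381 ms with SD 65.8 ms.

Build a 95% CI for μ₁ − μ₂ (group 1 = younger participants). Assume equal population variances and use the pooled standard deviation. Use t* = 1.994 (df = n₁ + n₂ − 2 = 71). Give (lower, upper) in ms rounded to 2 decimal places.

Pooled variance s_p² = [18·44.8² + 53·65.8²] / (19+54−2) = 3740.8118, so s_p = 61.1622.
SE_diff = s_p·√(1/n₁ + 1/n₂) = 61.1622·√(1/19 + 1/54) = 16.3144.
t* = 1.994; margin = 1.994 × 16.3144 = 32.5309.
Difference = 462 − 381 = 81.0000.
81.0000 ± 32.5309 → (48.47, 113.53).

(48.47, 113.53)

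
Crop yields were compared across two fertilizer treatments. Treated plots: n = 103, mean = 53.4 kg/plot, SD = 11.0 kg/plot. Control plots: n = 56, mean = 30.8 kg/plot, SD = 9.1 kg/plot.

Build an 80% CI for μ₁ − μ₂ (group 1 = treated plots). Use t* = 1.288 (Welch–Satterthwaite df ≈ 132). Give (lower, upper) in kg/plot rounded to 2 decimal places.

Standard errors of each mean: 11.0/√103 = 1.0839 and 9.1/√56 = 1.2160.
SE(x̄₁ − x̄₂) = √(1.0839² + 1.2160²) = 1.6290 for independent samples with unequal variances.
With t* = 1.288, the margin is 1.288 × 1.6290 = 2.0982.
x̄₁ − x̄₂ = 53.4 − 30.8 = 22.6000; the interval is 22.6000 ± 2.0982 = (20.50, 24.70).

(20.50, 24.70)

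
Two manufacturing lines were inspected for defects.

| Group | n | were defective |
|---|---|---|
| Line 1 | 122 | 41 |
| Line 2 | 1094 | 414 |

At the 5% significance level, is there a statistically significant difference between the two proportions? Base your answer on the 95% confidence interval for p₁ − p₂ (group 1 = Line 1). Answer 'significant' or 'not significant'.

Sample proportions: 41/122 = 0.3361, 414/1094 = 0.3784.
Each SE is √(p̂(1−p̂)/n): √(0.3361·0.6639/122) = 0.04277 and √(0.3784·0.6216/1094) = 0.01466.
SE(p̂₁ − p̂₂) = √(SE₁² + SE₂²) = √(0.0018292729 + 0.0002149156) = 0.04521, since the two samples are independent.
At 95% confidence z* = 1.960; margin = 1.960 × 0.04521 = 0.08861.
The difference is 0.3361 − 0.3784 = -0.0423, so the interval is -0.0423 ± 0.08861 = (-0.13091, 0.04631).
The interval (-0.13091, 0.04631) contains 0, so the difference is not significant.

not significant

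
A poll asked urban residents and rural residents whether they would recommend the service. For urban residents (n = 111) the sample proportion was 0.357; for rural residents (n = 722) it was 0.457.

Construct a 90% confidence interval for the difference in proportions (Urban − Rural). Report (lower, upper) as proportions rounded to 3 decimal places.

(-0.181, -0.019)

The two standard errors are √(0.3570×0.6430/111) = 0.04548 and √(0.4570×0.5430/722) = 0.01854.
Because the samples are independent, SE_diff = √(0.04548² + 0.01854²) = 0.04911.
Using z* = 1.645 for 90%, ME = 1.645 × 0.04911 = 0.08079.
p̂₁ − p̂₂ = -0.1000; interval -0.1000 ± 0.08079 gives (-0.181, -0.019).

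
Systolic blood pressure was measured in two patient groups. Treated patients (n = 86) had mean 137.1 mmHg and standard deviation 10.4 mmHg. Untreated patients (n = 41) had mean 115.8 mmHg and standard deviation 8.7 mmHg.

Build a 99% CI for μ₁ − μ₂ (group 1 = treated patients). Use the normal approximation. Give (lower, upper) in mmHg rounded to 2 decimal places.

(16.76, 25.84)

Per-group SEs: s₁/√n₁ = 10.4/√86 = 1.1215, s₂/√n₂ = 8.7/√41 = 1.3587.
Unpooled SE of the difference: √(1.25776225 + 1.84606569) = 1.7618.
Margin of error = z* · SE = 2.576 × 1.7618 = 4.5384.
x̄₁ − x̄₂ = 137.1 − 115.8 = 21.3000.
CI: 21.3000 ± 4.5384 = (16.76, 25.84).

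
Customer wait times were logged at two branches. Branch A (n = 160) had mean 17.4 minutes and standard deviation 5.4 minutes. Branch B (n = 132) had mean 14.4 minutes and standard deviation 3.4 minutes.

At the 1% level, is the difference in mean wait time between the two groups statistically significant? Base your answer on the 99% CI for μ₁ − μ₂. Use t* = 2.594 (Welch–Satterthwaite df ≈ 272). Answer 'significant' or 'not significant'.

SE₁ = s₁/√n₁ = 5.4/√160 = 0.4269; SE₂ = 3.4/√132 = 0.2959.
Independent samples, unequal variances: SE_diff = √(SE₁² + SE₂²) = √(0.18224361 + 0.08755681) = 0.5194.
t* = 2.594, so margin of error = 2.594 × 0.5194 = 1.3473.
Difference in means = 17.4 − 14.4 = 3.0000.
3.0000 ± 1.3473 → (1.6527, 4.3473).
The interval (1.6527, 4.3473) does not contain 0, so the difference is significant.

significant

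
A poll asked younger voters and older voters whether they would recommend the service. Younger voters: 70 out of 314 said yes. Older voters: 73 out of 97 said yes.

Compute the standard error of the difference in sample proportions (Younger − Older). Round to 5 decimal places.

0.04971

First, p̂₁ = 70/314 = 0.2229; p̂₂ = 73/97 = 0.7526.
The two standard errors are √(0.2229×0.7771/314) = 0.02349 and √(0.7526×0.2474/97) = 0.04381.
Because the samples are independent, SE_diff = √(0.02349² + 0.04381²) = 0.04971.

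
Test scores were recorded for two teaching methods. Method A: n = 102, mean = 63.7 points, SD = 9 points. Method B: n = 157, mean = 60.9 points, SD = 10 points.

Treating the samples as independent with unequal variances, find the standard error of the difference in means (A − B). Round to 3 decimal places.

1.196

Standard errors of each mean: 9/√102 = 0.8911 and 10/√157 = 0.7981.
SE(x̄₁ − x̄₂) = √(0.8911² + 0.7981²) = 1.1963 for independent samples with unequal variances.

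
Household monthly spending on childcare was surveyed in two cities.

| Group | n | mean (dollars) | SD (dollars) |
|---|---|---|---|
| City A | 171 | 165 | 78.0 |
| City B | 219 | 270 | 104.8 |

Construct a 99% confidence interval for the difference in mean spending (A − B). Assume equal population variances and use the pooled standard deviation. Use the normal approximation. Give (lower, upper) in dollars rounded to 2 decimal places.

(-129.71, -80.29)

Pooled variance s_p² = [170·78.0² + 218·104.8²] / (171+219−2) = 8836.5534, so s_p = 94.0029.
SE_diff = s_p·√(1/n₁ + 1/n₂) = 94.0029·√(1/171 + 1/219) = 9.5930.
z* = 2.576; margin = 2.576 × 9.5930 = 24.7116.
Difference = 165 − 270 = -105.0000.
-105.0000 ± 24.7116 → (-129.71, -80.29).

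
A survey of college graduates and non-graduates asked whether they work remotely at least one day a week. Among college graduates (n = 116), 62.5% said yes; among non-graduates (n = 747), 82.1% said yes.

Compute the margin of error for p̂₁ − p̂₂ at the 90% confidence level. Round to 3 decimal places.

0.077

The two standard errors are √(0.6250×0.3750/116) = 0.04495 and √(0.8210×0.1790/747) = 0.01403.
Because the samples are independent, SE_diff = √(0.04495² + 0.01403²) = 0.04709.
Using z* = 1.645 for 90%, ME = 1.645 × 0.04709 = 0.07746.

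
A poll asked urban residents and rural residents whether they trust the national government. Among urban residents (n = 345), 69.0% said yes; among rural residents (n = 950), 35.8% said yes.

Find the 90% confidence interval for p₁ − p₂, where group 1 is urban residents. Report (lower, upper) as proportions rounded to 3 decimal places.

(0.284, 0.380)

The two standard errors are √(0.6900×0.3100/345) = 0.02490 and √(0.3580×0.6420/950) = 0.01555.
Because the samples are independent, SE_diff = √(0.02490² + 0.01555²) = 0.02936.
Using z* = 1.645 for 90%, ME = 1.645 × 0.02936 = 0.04830.
p̂₁ − p̂₂ = 0.3320; interval 0.3320 ± 0.04830 gives (0.284, 0.380).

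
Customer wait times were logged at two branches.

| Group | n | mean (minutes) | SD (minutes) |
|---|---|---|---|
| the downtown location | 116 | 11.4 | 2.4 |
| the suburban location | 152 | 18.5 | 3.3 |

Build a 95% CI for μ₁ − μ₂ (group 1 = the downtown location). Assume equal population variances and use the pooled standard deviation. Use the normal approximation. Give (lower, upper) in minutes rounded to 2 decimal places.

Pooled variance s_p² = [115·2.4² + 151·3.3²] / (116+152−2) = 8.6721, so s_p = 2.9448.
SE_diff = s_p·√(1/n₁ + 1/n₂) = 2.9448·√(1/116 + 1/152) = 0.3631.
z* = 1.960; margin = 1.960 × 0.3631 = 0.7117.
Difference = 11.4 − 18.5 = -7.1000.
-7.1000 ± 0.7117 → (-7.81, -6.39).

(-7.81, -6.39)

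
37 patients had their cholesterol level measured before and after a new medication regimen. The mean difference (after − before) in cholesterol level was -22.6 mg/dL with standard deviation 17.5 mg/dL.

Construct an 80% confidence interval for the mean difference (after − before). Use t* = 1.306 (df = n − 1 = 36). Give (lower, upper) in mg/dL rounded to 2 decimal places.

(-26.36, -18.84)

This is a matched-pairs design, so SE = s_d/√n = 17.5/√37 = 2.8770.
Margin = 1.306 × 2.8770 = 3.7574; the interval is -22.6 ± 3.7574 = (-26.36, -18.84).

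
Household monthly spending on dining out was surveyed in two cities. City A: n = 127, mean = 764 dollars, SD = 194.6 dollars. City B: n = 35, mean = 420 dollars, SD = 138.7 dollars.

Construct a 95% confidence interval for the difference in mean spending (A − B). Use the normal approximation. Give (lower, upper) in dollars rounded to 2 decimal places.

Per-group SEs: s₁/√n₁ = 194.6/√127 = 17.2680, s₂/√n₂ = 138.7/√35 = 23.4446.
Unpooled SE of the difference: √(298.183824 + 549.64926916) = 29.1176.
Margin of error = z* · SE = 1.960 × 29.1176 = 57.0705.
x̄₁ − x̄₂ = 764 − 420 = 344.0000.
CI: 344.0000 ± 57.0705 = (286.93, 401.07).

(286.93, 401.07)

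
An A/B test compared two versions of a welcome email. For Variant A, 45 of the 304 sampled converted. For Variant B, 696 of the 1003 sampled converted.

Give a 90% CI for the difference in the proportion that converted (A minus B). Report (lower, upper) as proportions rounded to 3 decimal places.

(-0.587, -0.505)

Sample proportions: 45/304 = 0.1480, 696/1003 = 0.6939.
Each SE is √(p̂(1−p̂)/n): √(0.1480·0.8520/304) = 0.02037 and √(0.6939·0.3061/1003) = 0.01455.
SE(p̂₁ − p̂₂) = √(SE₁² + SE₂²) = √(0.0004149369 + 0.0002117025) = 0.02503, since the two samples are independent.
At 90% confidence z* = 1.645; margin = 1.645 × 0.02503 = 0.04117.
The difference is 0.1480 − 0.6939 = -0.5459, so the interval is -0.5459 ± 0.04117 = (-0.587, -0.505).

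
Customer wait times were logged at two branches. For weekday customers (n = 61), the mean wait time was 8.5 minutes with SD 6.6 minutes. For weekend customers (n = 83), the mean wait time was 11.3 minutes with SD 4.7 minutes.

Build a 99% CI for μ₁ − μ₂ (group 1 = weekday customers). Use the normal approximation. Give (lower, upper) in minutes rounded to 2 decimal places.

(-5.35, -0.25)

SE₁ = s₁/√n₁ = 6.6/√61 = 0.8450; SE₂ = 4.7/√83 = 0.5159.
Independent samples, unequal variances: SE_diff = √(SE₁² + SE₂²) = √(0.714025 + 0.26615281) = 0.9900.
z* = 2.576, so margin of error = 2.576 × 0.9900 = 2.5502.
Difference in means = 8.5 − 11.3 = -2.8000.
-2.8000 ± 2.5502 → (-5.35, -0.25).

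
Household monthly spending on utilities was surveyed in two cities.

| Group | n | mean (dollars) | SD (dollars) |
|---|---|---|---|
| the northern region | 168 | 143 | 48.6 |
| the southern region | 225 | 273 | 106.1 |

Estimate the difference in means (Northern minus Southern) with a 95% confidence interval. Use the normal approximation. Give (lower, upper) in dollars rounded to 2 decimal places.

Standard errors of each mean: 48.6/√168 = 3.7496 and 106.1/√225 = 7.0733.
SE(x̄₁ − x̄₂) = √(3.7496² + 7.0733²) = 8.0057 for independent samples with unequal variances.
With z* = 1.960, the margin is 1.960 × 8.0057 = 15.6912.
x̄₁ − x̄₂ = 143 − 273 = -130.0000; the interval is -130.0000 ± 15.6912 = (-145.69, -114.31).

(-145.69, -114.31)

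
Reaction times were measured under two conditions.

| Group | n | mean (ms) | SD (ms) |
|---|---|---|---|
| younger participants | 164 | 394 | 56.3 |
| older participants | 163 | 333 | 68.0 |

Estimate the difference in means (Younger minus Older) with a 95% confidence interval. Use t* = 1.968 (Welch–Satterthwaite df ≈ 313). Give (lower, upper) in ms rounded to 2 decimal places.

Standard errors of each mean: 56.3/√164 = 4.3963 and 68.0/√163 = 5.3262.
SE(x̄₁ − x̄₂) = √(4.3963² + 5.3262²) = 6.9062 for independent samples with unequal variances.
With t* = 1.968, the margin is 1.968 × 6.9062 = 13.5914.
x̄₁ − x̄₂ = 394 − 333 = 61.0000; the interval is 61.0000 ± 13.5914 = (47.41, 74.59).

(47.41, 74.59)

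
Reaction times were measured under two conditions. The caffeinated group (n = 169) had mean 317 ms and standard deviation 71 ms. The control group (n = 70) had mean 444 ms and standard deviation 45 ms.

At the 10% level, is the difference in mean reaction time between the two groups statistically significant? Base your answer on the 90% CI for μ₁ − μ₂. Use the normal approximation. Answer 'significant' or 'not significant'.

significant

Standard errors of each mean: 71/√169 = 5.4615 and 45/√70 = 5.3785.
SE(x̄₁ − x̄₂) = √(5.4615² + 5.3785²) = 7.6653 for independent samples with unequal variances.
With z* = 1.645, the margin is 1.645 × 7.6653 = 12.6094.
x̄₁ − x̄₂ = 317 − 444 = -127.0000; the interval is -127.0000 ± 12.6094 = (-139.6094, -114.3906).
The interval (-139.6094, -114.3906) does not contain 0, so the difference is significant.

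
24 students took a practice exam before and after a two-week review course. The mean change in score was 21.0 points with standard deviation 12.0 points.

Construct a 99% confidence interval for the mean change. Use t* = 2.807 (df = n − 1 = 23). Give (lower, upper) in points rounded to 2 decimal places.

Paired design: SE = s_d/√n = 12.0/√24 = 2.4495.
t* = 2.807; margin of error = 2.807 × 2.4495 = 6.8757.
21.0 ± 6.8757 → (14.12, 27.88).

(14.12, 27.88)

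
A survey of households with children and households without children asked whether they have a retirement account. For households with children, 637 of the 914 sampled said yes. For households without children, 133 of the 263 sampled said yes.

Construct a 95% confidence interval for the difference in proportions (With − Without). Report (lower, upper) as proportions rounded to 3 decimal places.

(0.124, 0.259)

First, p̂₁ = 637/914 = 0.6969; p̂₂ = 133/263 = 0.5057.
The two standard errors are √(0.6969×0.3031/914) = 0.01520 and √(0.5057×0.4943/263) = 0.03083.
Because the samples are independent, SE_diff = √(0.01520² + 0.03083²) = 0.03437.
Using z* = 1.960 for 95%, ME = 1.960 × 0.03437 = 0.06737.
p̂₁ − p̂₂ = 0.1912; interval 0.1912 ± 0.06737 gives (0.124, 0.259).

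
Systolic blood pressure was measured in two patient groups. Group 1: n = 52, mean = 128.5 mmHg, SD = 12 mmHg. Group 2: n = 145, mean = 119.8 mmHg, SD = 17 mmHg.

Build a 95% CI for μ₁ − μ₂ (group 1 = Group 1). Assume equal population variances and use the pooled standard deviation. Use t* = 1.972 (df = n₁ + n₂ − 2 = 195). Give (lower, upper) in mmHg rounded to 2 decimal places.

(3.65, 13.75)

Pooled variance s_p² = [51·12² + 144·17²] / (52+145−2) = 251.0769, so s_p = 15.8454.
SE_diff = s_p·√(1/n₁ + 1/n₂) = 15.8454·√(1/52 + 1/145) = 2.5612.
t* = 1.972; margin = 1.972 × 2.5612 = 5.0507.
Difference = 128.5 − 119.8 = 8.7000.
8.7000 ± 5.0507 → (3.65, 13.75).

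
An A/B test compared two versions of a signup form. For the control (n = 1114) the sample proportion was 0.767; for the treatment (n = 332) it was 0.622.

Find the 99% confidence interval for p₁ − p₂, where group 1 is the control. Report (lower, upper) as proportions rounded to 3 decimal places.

(0.069, 0.221)

The two standard errors are √(0.7670×0.2330/1114) = 0.01267 and √(0.6220×0.3780/332) = 0.02661.
Because the samples are independent, SE_diff = √(0.01267² + 0.02661²) = 0.02947.
Using z* = 2.576 for 99%, ME = 2.576 × 0.02947 = 0.07591.
p̂₁ − p̂₂ = 0.1450; interval 0.1450 ± 0.07591 gives (0.069, 0.221).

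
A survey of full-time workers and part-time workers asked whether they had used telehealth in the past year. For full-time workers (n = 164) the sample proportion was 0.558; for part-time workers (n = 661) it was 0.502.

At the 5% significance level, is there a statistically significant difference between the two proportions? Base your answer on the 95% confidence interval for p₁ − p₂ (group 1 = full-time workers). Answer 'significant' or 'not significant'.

not significant

Each SE is √(p̂(1−p̂)/n): √(0.5580·0.4420/164) = 0.03878 and √(0.5020·0.4980/661) = 0.01945.
SE(p̂₁ − p̂₂) = √(SE₁² + SE₂²) = √(0.0015038884 + 0.0003783025) = 0.04338, since the two samples are independent.
At 95% confidence z* = 1.960; margin = 1.960 × 0.04338 = 0.08502.
The difference is 0.5580 − 0.5020 = 0.0560, so the interval is 0.0560 ± 0.08502 = (-0.02902, 0.14102).
The interval (-0.02902, 0.14102) contains 0, so the difference is not significant.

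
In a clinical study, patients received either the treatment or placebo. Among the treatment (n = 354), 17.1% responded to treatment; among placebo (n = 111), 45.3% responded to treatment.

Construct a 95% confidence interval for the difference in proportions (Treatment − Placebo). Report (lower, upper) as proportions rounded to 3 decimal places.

(-0.383, -0.181)

The two standard errors are √(0.1710×0.8290/354) = 0.02001 and √(0.4530×0.5470/111) = 0.04725.
Because the samples are independent, SE_diff = √(0.02001² + 0.04725²) = 0.05131.
Using z* = 1.960 for 95%, ME = 1.960 × 0.05131 = 0.10057.
p̂₁ − p̂₂ = -0.2820; interval -0.2820 ± 0.10057 gives (-0.383, -0.181).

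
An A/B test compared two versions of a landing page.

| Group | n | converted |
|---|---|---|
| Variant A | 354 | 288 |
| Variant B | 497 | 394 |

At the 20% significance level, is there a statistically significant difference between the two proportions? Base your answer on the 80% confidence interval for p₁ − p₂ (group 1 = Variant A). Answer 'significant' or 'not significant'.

not significant

Sample proportions: 288/354 = 0.8136, 394/497 = 0.7928.
Each SE is √(p̂(1−p̂)/n): √(0.8136·0.1864/354) = 0.02070 and √(0.7928·0.2072/497) = 0.01818.
SE(p̂₁ − p̂₂) = √(SE₁² + SE₂²) = √(0.00042849 + 0.0003305124) = 0.02755, since the two samples are independent.
At 80% confidence z* = 1.282; margin = 1.282 × 0.02755 = 0.03532.
The difference is 0.8136 − 0.7928 = 0.0208, so the interval is 0.0208 ± 0.03532 = (-0.01452, 0.05612).
The interval (-0.01452, 0.05612) contains 0, so the difference is not significant.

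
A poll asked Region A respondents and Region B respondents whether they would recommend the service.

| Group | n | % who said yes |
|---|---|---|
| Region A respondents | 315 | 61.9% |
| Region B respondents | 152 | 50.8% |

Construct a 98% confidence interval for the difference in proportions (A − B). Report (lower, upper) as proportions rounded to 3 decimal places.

(-0.003, 0.225)

Each SE is √(p̂(1−p̂)/n): √(0.6190·0.3810/315) = 0.02736 and √(0.5080·0.4920/152) = 0.04055.
SE(p̂₁ − p̂₂) = √(SE₁² + SE₂²) = √(0.0007485696 + 0.0016443025) = 0.04892, since the two samples are independent.
At 98% confidence z* = 2.326; margin = 2.326 × 0.04892 = 0.11379.
The difference is 0.6190 − 0.5080 = 0.1110, so the interval is 0.1110 ± 0.11379 = (-0.003, 0.225).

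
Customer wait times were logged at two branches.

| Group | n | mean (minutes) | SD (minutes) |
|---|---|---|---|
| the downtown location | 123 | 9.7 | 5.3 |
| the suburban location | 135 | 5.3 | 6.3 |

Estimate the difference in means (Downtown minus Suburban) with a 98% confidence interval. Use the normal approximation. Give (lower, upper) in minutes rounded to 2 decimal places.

(2.72, 6.08)

SE₁ = s₁/√n₁ = 5.3/√123 = 0.4779; SE₂ = 6.3/√135 = 0.5422.
Independent samples, unequal variances: SE_diff = √(SE₁² + SE₂²) = √(0.22838841 + 0.29398084) = 0.7228.
z* = 2.326, so margin of error = 2.326 × 0.7228 = 1.6812.
Difference in means = 9.7 − 5.3 = 4.4000.
4.4000 ± 1.6812 → (2.72, 6.08).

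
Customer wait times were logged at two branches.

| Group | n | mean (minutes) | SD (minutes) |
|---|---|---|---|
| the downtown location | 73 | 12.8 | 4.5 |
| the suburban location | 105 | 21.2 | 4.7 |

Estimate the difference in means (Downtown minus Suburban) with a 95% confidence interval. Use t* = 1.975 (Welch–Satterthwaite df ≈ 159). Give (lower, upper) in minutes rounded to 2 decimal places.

(-9.78, -7.02)

SE₁ = s₁/√n₁ = 4.5/√73 = 0.5267; SE₂ = 4.7/√105 = 0.4587.
Independent samples, unequal variances: SE_diff = √(SE₁² + SE₂²) = √(0.27741289 + 0.21040569) = 0.6984.
t* = 1.975, so margin of error = 1.975 × 0.6984 = 1.3793.
Difference in means = 12.8 − 21.2 = -8.4000.
-8.4000 ± 1.3793 → (-9.78, -7.02).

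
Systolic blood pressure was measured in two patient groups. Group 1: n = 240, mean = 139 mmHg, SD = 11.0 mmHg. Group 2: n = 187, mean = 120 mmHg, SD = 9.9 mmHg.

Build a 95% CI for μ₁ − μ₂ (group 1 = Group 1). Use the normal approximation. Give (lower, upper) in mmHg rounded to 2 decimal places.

(17.01, 20.99)

SE₁ = s₁/√n₁ = 11.0/√240 = 0.7100; SE₂ = 9.9/√187 = 0.7240.
Independent samples, unequal variances: SE_diff = √(SE₁² + SE₂²) = √(0.5041 + 0.524176) = 1.0140.
z* = 1.960, so margin of error = 1.960 × 1.0140 = 1.9874.
Difference in means = 139 − 120 = 19.0000.
19.0000 ± 1.9874 → (17.01, 20.99).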